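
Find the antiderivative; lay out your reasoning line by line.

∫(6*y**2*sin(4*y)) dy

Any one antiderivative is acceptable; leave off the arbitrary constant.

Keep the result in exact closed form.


Step 1. Integrate ∫(6*y**2*sin(4*y)) dy by parts with u = y**2, dv = (6*sin(4*y)) dy, so v = -3*cos(4*y)/2: now -3*y**2*cos(4*y)/2 + ∫(3*y*cos(4*y)) dy.
Step 2. Integrate ∫(3*y*cos(4*y)) dy by parts with u = y, dv = (3*cos(4*y)) dy, so v = 3*sin(4*y)/4: now -3*y**2*cos(4*y)/2 + 3*y*sin(4*y)/4 + ∫(-3*sin(4*y)/4) dy.
Step 3. Evaluate the standard form: now -3*y**2*cos(4*y)/2 + 3*y*sin(4*y)/4 + 3*cos(4*y)/16.
Answer: -3*y**2*cos(4*y)/2 + 3*y*sin(4*y)/4 + 3*cos(4*y)/16.


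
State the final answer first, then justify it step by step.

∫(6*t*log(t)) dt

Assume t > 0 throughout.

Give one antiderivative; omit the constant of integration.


The answer is 3*t**2*log(t) - 3*t**2/2.
Step 1. Integrate ∫(6*t*log(t)) dt by parts with u = log(t), dv = (6*t) dt, so v = 3*t**2 [assuming t > 0]: now 3*t**2*log(t) + ∫(-3*t) dt.
Step 2. Evaluate the standard form: now 3*t**2*log(t) - 3*t**2/2.
Answer: 3*t**2*log(t) - 3*t**2/2.


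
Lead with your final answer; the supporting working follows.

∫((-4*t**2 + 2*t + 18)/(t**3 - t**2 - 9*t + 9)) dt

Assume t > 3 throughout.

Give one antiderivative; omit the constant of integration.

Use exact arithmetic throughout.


The answer is -log(t - 3) - 2*log(t - 1) - log(t + 3).
Step 1. Decompose ∫((-4*t**2 + 2*t + 18)/(t**3 - t**2 - 9*t + 9)) dt by partial fractions, (-4*t**2 + 2*t + 18)/(t**3 - t**2 - 9*t + 9) = -1/(t + 3) - 2/(t - 1) - 1/(t - 3): now ∫(-1/(t - 3)) dt + ∫(-2/(t - 1)) dt + ∫(-1/(t + 3)) dt.
Step 2. Evaluate the standard form [assuming t > 1]: now -2*log(t - 1) + ∫(-1/(t - 3)) dt + ∫(-1/(t + 3)) dt.
Step 3. Evaluate the standard form [assuming t > 3]: now -log(t - 3) - 2*log(t - 1) + ∫(-1/(t + 3)) dt.
Step 4. Evaluate the standard form [assuming t > -3]: now -log(t - 3) - 2*log(t - 1) - log(t + 3).
Answer: -log(t - 3) - 2*log(t - 1) - log(t + 3).


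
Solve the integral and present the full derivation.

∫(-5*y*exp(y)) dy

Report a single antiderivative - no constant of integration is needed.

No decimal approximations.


Step 1. Integrate ∫(-5*y*exp(y)) dy by parts with u = y, dv = (-5*exp(y)) dy, so v = -5*exp(y): now -5*y*exp(y) + ∫(5*exp(y)) dy.
Step 2. Evaluate the standard form: now -5*y*exp(y) + 5*exp(y).
Answer: -5*y*exp(y) + 5*exp(y).


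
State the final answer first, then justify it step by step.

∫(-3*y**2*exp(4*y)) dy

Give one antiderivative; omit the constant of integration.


The answer is -3*y**2*exp(4*y)/4 + 3*y*exp(4*y)/8 - 3*exp(4*y)/32.
Step 1. Integrate ∫(-3*y**2*exp(4*y)) dy by parts with u = y**2, dv = (-3*exp(4*y)) dy, so v = -3*exp(4*y)/4: now -3*y**2*exp(4*y)/4 + ∫(3*y*exp(4*y)/2) dy.
Step 2. Integrate ∫(3*y*exp(4*y)/2) dy by parts with u = y, dv = (3*exp(4*y)/2) dy, so v = 3*exp(4*y)/8: now -3*y**2*exp(4*y)/4 + 3*y*exp(4*y)/8 + ∫(-3*exp(4*y)/8) dy.
Step 3. Evaluate the standard form: now -3*y**2*exp(4*y)/4 + 3*y*exp(4*y)/8 - 3*exp(4*y)/32.
Answer: -3*y**2*exp(4*y)/4 + 3*y*exp(4*y)/8 - 3*exp(4*y)/32.


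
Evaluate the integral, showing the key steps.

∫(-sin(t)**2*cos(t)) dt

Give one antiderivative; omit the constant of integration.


Step 1. Substitute u = sin(t), turning ∫(-sin(t)**2*cos(t)) dt into ∫(-u**2) du: now ∫(-u**2) du.
Step 2. Evaluate the standard form: now -u**3/3.
Step 3. Substitute back u = sin(t): now -sin(t)**3/3.
Answer: -sin(t)**3/3.


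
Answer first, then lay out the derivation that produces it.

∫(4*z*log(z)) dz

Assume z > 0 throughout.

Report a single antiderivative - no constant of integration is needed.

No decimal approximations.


The answer is 2*z**2*log(z) - z**2.
Step 1. Integrate ∫(4*z*log(z)) dz by parts with u = log(z), dv = (4*z) dz, so v = 2*z**2 [assuming z > 0]: now 2*z**2*log(z) + ∫(-2*z) dz.
Step 2. Evaluate the standard form: now 2*z**2*log(z) - z**2.
Answer: 2*z**2*log(z) - z**2.


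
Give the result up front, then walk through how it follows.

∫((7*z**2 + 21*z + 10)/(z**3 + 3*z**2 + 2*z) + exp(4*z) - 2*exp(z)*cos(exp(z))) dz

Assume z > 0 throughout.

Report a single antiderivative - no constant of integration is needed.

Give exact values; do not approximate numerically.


The answer is exp(4*z)/4 + 5*log(z) + 4*log(z + 1) - 2*log(z + 2) - 2*sin(exp(z)).
Step 1. Rewrite: now ∫((7*z**2 + 21*z + 10)/(z**3 + 3*z**2 + 2*z)) dz + ∫(-2*exp(z)*cos(exp(z))) dz + ∫(exp(4*z)) dz.
Step 2. Decompose ∫((7*z**2 + 21*z + 10)/(z**3 + 3*z**2 + 2*z)) dz by partial fractions, (7*z**2 + 21*z + 10)/(z**3 + 3*z**2 + 2*z) = -2/(z + 2) + 4/(z + 1) + 5/z: now ∫(5/z) dz + ∫(-2*exp(z)*cos(exp(z))) dz + ∫(4/(z + 1)) dz + ∫(-2/(z + 2)) dz + ∫(exp(4*z)) dz.
Step 3. Evaluate the standard form [assuming z > 0]: now 5*log(z) + ∫(-2*exp(z)*cos(exp(z))) dz + ∫(4/(z + 1)) dz + ∫(-2/(z + 2)) dz + ∫(exp(4*z)) dz.
Step 4. Evaluate the standard form [assuming z > -2]: now 5*log(z) - 2*log(z + 2) + ∫(-2*exp(z)*cos(exp(z))) dz + ∫(4/(z + 1)) dz + ∫(exp(4*z)) dz.
Step 5. Evaluate the standard form [assuming z > -1]: now 5*log(z) + 4*log(z + 1) - 2*log(z + 2) + ∫(-2*exp(z)*cos(exp(z))) dz + ∫(exp(4*z)) dz.
Step 6. Evaluate the standard form: now exp(4*z)/4 + 5*log(z) + 4*log(z + 1) - 2*log(z + 2) + ∫(-2*exp(z)*cos(exp(z))) dz.
Step 7. Substitute u = exp(z), turning ∫(-2*exp(z)*cos(exp(z))) dz into ∫(-2*cos(u)) du: now exp(4*z)/4 + 5*log(z) + 4*log(z + 1) - 2*log(z + 2) + ∫(-2*cos(u)) du.
Step 8. Evaluate the standard form: now exp(4*z)/4 + 5*log(z) + 4*log(z + 1) - 2*log(z + 2) - 2*sin(u).
Step 9. Substitute back u = exp(z): now exp(4*z)/4 + 5*log(z) + 4*log(z + 1) - 2*log(z + 2) - 2*sin(exp(z)).
Answer: exp(4*z)/4 + 5*log(z) + 4*log(z + 1) - 2*log(z + 2) - 2*sin(exp(z)).


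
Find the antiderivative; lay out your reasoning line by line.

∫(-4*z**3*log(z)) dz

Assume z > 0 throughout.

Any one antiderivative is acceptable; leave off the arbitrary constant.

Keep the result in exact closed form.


Step 1. Integrate ∫(-4*z**3*log(z)) dz by parts with u = log(z), dv = (-4*z**3) dz, so v = -z**4 [assuming z > 0]: now -z**4*log(z) + ∫(z**3) dz.
Step 2. Evaluate the standard form: now -z**4*log(z) + z**4/4.
Answer: -z**4*log(z) + z**4/4.


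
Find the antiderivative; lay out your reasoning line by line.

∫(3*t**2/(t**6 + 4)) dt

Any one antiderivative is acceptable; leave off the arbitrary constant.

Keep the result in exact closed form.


Step 1. Substitute u = t**3, turning ∫(3*t**2/(t**6 + 4)) dt into ∫(1/(u**2 + 4)) du: now ∫(1/(u**2 + 4)) du.
Step 2. Evaluate the standard form: now atan(u/2)/2.
Step 3. Substitute back u = t**3: now atan(t**3/2)/2.
Answer: atan(t**3/2)/2.


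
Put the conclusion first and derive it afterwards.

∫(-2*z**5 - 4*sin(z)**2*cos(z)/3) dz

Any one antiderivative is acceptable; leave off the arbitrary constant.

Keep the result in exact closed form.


The answer is -z**6/3 - 4*sin(z)**3/9.
Step 1. Rewrite: now ∫(-2*z**5) dz + ∫(-4*sin(z)**2*cos(z)/3) dz.
Step 2. Evaluate the standard form: now -z**6/3 + ∫(-4*sin(z)**2*cos(z)/3) dz.
Step 3. Substitute u = sin(z), turning ∫(-4*sin(z)**2*cos(z)/3) dz into ∫(-4*u**2/3) du: now -z**6/3 + ∫(-4*u**2/3) du.
Step 4. Evaluate the standard form: now -4*u**3/9 - z**6/3.
Step 5. Substitute back u = sin(z): now -z**6/3 - 4*sin(z)**3/9.
Answer: -z**6/3 - 4*sin(z)**3/9.


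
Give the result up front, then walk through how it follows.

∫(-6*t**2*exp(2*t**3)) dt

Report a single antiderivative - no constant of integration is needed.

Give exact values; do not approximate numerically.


The answer is -exp(2*t**3).
Step 1. Substitute u = t**3, turning ∫(-6*t**2*exp(2*t**3)) dt into ∫(-2*exp(2*u)) du: now ∫(-2*exp(2*u)) du.
Step 2. Evaluate the standard form: now -exp(2*u).
Step 3. Substitute back u = t**3: now -exp(2*t**3).
Answer: -exp(2*t**3).


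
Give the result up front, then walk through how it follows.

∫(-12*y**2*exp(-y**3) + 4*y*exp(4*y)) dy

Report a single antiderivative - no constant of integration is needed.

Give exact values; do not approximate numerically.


The answer is y*exp(4*y) - exp(4*y)/4 + 4*exp(-y**3).
Step 1. Rewrite: now ∫(4*y*exp(4*y)) dy + ∫(-12*y**2*exp(-y**3)) dy.
Step 2. Integrate ∫(4*y*exp(4*y)) dy by parts with u = y, dv = (4*exp(4*y)) dy, so v = exp(4*y): now y*exp(4*y) + ∫(-12*y**2*exp(-y**3)) dy + ∫(-exp(4*y)) dy.
Step 3. Evaluate the standard form: now y*exp(4*y) - exp(4*y)/4 + ∫(-12*y**2*exp(-y**3)) dy.
Step 4. Substitute u = y**3, turning ∫(-12*y**2*exp(-y**3)) dy into ∫(-4*exp(-u)) du: now y*exp(4*y) - exp(4*y)/4 + ∫(-4*exp(-u)) du.
Step 5. Evaluate the standard form: now y*exp(4*y) - exp(4*y)/4 + 4*exp(-u).
Step 6. Substitute back u = y**3: now y*exp(4*y) - exp(4*y)/4 + 4*exp(-y**3).
Answer: y*exp(4*y) - exp(4*y)/4 + 4*exp(-y**3).


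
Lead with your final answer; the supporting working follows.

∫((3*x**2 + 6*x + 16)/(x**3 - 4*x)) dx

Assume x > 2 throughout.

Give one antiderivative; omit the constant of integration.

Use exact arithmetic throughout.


The answer is -4*log(x) + 5*log(x - 2) + 2*log(x + 2).
Step 1. Decompose ∫((3*x**2 + 6*x + 16)/(x**3 - 4*x)) dx by partial fractions, (3*x**2 + 6*x + 16)/(x**3 - 4*x) = 2/(x + 2) + 5/(x - 2) - 4/x: now ∫(-4/x) dx + ∫(5/(x - 2)) dx + ∫(2/(x + 2)) dx.
Step 2. Evaluate the standard form [assuming x > -2]: now 2*log(x + 2) + ∫(-4/x) dx + ∫(5/(x - 2)) dx.
Step 3. Evaluate the standard form [assuming x > 0]: now -4*log(x) + 2*log(x + 2) + ∫(5/(x - 2)) dx.
Step 4. Evaluate the standard form [assuming x > 2]: now -4*log(x) + 5*log(x - 2) + 2*log(x + 2).
Answer: -4*log(x) + 5*log(x - 2) + 2*log(x + 2).


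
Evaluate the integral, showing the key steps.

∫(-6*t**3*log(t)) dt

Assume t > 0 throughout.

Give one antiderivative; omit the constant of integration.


Step 1. Integrate ∫(-6*t**3*log(t)) dt by parts with u = log(t), dv = (-6*t**3) dt, so v = -3*t**4/2 [assuming t > 0]: now -3*t**4*log(t)/2 + ∫(3*t**3/2) dt.
Step 2. Evaluate the standard form: now -3*t**4*log(t)/2 + 3*t**4/8.
Answer: -3*t**4*log(t)/2 + 3*t**4/8.


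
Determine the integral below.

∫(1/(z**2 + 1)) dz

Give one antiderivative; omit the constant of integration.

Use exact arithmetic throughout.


Answer: atan(z).


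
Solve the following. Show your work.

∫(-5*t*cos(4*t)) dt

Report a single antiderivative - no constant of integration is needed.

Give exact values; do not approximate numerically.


Step 1. Integrate ∫(-5*t*cos(4*t)) dt by parts with u = t, dv = (-5*cos(4*t)) dt, so v = -5*sin(4*t)/4: now -5*t*sin(4*t)/4 + ∫(5*sin(4*t)/4) dt.
Step 2. Evaluate the standard form: now -5*t*sin(4*t)/4 - 5*cos(4*t)/16.
Answer: -5*t*sin(4*t)/4 - 5*cos(4*t)/16.


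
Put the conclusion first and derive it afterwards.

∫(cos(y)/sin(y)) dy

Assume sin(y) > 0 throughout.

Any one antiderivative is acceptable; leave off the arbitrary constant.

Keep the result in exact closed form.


The answer is log(sin(y)).
Step 1. Substitute u = sin(y), turning ∫(cos(y)/sin(y)) dy into ∫(1/u) du: now ∫(1/u) du.
Step 2. Evaluate the standard form [assuming u > 0]: now log(u).
Step 3. Substitute back u = sin(y): now log(sin(y)).
Answer: log(sin(y)).


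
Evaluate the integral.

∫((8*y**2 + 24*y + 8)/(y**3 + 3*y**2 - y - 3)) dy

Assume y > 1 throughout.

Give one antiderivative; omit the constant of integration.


Answer: 5*log(y - 1) + 2*log(y + 1) + log(y + 3).


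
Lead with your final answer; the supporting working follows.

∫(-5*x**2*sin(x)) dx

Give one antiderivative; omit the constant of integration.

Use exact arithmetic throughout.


The answer is 5*x**2*cos(x) - 10*x*sin(x) - 10*cos(x).
Step 1. Integrate ∫(-5*x**2*sin(x)) dx by parts with u = x**2, dv = (-5*sin(x)) dx, so v = 5*cos(x): now 5*x**2*cos(x) + ∫(-10*x*cos(x)) dx.
Step 2. Integrate ∫(-10*x*cos(x)) dx by parts with u = x, dv = (-10*cos(x)) dx, so v = -10*sin(x): now 5*x**2*cos(x) - 10*x*sin(x) + ∫(10*sin(x)) dx.
Step 3. Evaluate the standard form: now 5*x**2*cos(x) - 10*x*sin(x) - 10*cos(x).
Answer: 5*x**2*cos(x) - 10*x*sin(x) - 10*cos(x).


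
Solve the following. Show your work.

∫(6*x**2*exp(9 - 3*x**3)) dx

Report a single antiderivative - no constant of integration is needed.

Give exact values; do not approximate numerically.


Step 1. Substitute u = x**3 - 3, turning ∫(6*x**2*exp(9 - 3*x**3)) dx into ∫(2*exp(-3*u)) du: now ∫(2*exp(-3*u)) du.
Step 2. Evaluate the standard form: now -2*exp(-3*u)/3.
Step 3. Substitute back u = x**3 - 3: now -2*exp(9 - 3*x**3)/3.
Answer: -2*exp(9 - 3*x**3)/3.


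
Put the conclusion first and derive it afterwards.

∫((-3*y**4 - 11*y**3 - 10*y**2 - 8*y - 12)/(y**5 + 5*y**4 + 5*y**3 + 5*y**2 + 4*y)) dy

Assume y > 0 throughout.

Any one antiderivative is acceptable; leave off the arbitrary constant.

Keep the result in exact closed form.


The answer is -3*log(y) + log(y + 1) - log(y + 4) + atan(y).
Step 1. Decompose ∫((-3*y**4 - 11*y**3 - 10*y**2 - 8*y - 12)/(y**5 + 5*y**4 + 5*y**3 + 5*y**2 + 4*y)) dy by partial fractions, (-3*y**4 - 11*y**3 - 10*y**2 - 8*y - 12)/(y**5 + 5*y**4 + 5*y**3 + 5*y**2 + 4*y) = 1/(y**2 + 1) - 1/(y + 4) + 1/(y + 1) - 3/y: now ∫(-3/y) dy + ∫(1/(y + 1)) dy + ∫(-1/(y + 4)) dy + ∫(1/(y**2 + 1)) dy.
Step 2. Evaluate the standard form [assuming y > -1]: now log(y + 1) + ∫(-3/y) dy + ∫(-1/(y + 4)) dy + ∫(1/(y**2 + 1)) dy.
Step 3. Evaluate the standard form [assuming y > 0]: now -3*log(y) + log(y + 1) + ∫(-1/(y + 4)) dy + ∫(1/(y**2 + 1)) dy.
Step 4. Evaluate the standard form [assuming y > -4]: now -3*log(y) + log(y + 1) - log(y + 4) + ∫(1/(y**2 + 1)) dy.
Step 5. Evaluate the standard form: now -3*log(y) + log(y + 1) - log(y + 4) + atan(y).
Answer: -3*log(y) + log(y + 1) - log(y + 4) + atan(y).


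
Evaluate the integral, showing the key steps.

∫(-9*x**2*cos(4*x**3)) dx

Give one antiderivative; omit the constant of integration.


Step 1. Substitute u = x**3, turning ∫(-9*x**2*cos(4*x**3)) dx into ∫(-3*cos(4*u)) du: now ∫(-3*cos(4*u)) du.
Step 2. Evaluate the standard form: now -3*sin(4*u)/4.
Step 3. Substitute back u = x**3: now -3*sin(4*x**3)/4.
Answer: -3*sin(4*x**3)/4.


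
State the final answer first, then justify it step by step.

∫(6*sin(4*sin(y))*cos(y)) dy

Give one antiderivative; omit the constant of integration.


The answer is -3*cos(4*sin(y))/2.
Step 1. Substitute u = sin(y), turning ∫(6*sin(4*sin(y))*cos(y)) dy into ∫(6*sin(4*u)) du: now ∫(6*sin(4*u)) du.
Step 2. Evaluate the standard form: now -3*cos(4*u)/2.
Step 3. Substitute back u = sin(y): now -3*cos(4*sin(y))/2.
Answer: -3*cos(4*sin(y))/2.


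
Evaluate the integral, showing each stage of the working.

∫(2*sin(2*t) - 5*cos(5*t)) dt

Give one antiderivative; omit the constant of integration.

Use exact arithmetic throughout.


Step 1. Rewrite: now ∫(2*sin(2*t)) dt + ∫(-5*cos(5*t)) dt.
Step 2. Evaluate the standard form: now -sin(5*t) + ∫(2*sin(2*t)) dt.
Step 3. Evaluate the standard form: now -sin(5*t) - cos(2*t).
Answer: -sin(5*t) - cos(2*t).


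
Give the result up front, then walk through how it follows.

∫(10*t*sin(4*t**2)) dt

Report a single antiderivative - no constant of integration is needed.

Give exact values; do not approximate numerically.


The answer is -5*cos(4*t**2)/4.
Step 1. Substitute u = t**2, turning ∫(10*t*sin(4*t**2)) dt into ∫(5*sin(4*u)) du: now ∫(5*sin(4*u)) du.
Step 2. Evaluate the standard form: now -5*cos(4*u)/4.
Step 3. Substitute back u = t**2: now -5*cos(4*t**2)/4.
Answer: -5*cos(4*t**2)/4.


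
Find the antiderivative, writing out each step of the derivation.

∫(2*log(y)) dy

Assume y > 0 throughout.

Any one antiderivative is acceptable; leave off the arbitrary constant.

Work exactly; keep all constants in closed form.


Step 1. Integrate ∫(2*log(y)) dy by parts with u = log(y), dv = (2) dy, so v = 2*y [assuming y > 0]: now 2*y*log(y) + ∫(-2) dy.
Step 2. Evaluate the standard form: now 2*y*log(y) - 2*y.
Answer: 2*y*log(y) - 2*y.


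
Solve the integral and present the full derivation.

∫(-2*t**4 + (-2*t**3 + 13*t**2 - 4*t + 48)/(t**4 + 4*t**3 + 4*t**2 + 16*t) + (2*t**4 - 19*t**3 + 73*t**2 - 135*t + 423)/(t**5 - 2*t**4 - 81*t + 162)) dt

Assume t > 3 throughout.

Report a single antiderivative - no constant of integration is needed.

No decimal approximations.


Step 1. Rewrite: now ∫(-2*t**4) dt + ∫((-2*t**3 + 13*t**2 - 4*t + 48)/(t**4 + 4*t**3 + 4*t**2 + 16*t)) dt + ∫((2*t**4 - 19*t**3 + 73*t**2 - 135*t + 423)/(t**5 - 2*t**4 - 81*t + 162)) dt.
Step 2. Decompose ∫((-2*t**3 + 13*t**2 - 4*t + 48)/(t**4 + 4*t**3 + 4*t**2 + 16*t)) dt by partial fractions, (-2*t**3 + 13*t**2 - 4*t + 48)/(t**4 + 4*t**3 + 4*t**2 + 16*t) = 1/(t**2 + 4) - 5/(t + 4) + 3/t: now ∫(3/t) dt + ∫(-2*t**4) dt + ∫((2*t**4 - 19*t**3 + 73*t**2 - 135*t + 423)/(t**5 - 2*t**4 - 81*t + 162)) dt + ∫(-5/(t + 4)) dt + ∫(1/(t**2 + 4)) dt.
Step 3. Evaluate the standard form [assuming t > -4]: now -5*log(t + 4) + ∫(3/t) dt + ∫(-2*t**4) dt + ∫((2*t**4 - 19*t**3 + 73*t**2 - 135*t + 423)/(t**5 - 2*t**4 - 81*t + 162)) dt + ∫(1/(t**2 + 4)) dt.
Step 4. Evaluate the standard form [assuming t > 0]: now 3*log(t) - 5*log(t + 4) + ∫(-2*t**4) dt + ∫((2*t**4 - 19*t**3 + 73*t**2 - 135*t + 423)/(t**5 - 2*t**4 - 81*t + 162)) dt + ∫(1/(t**2 + 4)) dt.
Step 5. Evaluate the standard form: now 3*log(t) - 5*log(t + 4) + atan(t/2)/2 + ∫(-2*t**4) dt + ∫((2*t**4 - 19*t**3 + 73*t**2 - 135*t + 423)/(t**5 - 2*t**4 - 81*t + 162)) dt.
Step 6. Decompose ∫((2*t**4 - 19*t**3 + 73*t**2 - 135*t + 423)/(t**5 - 2*t**4 - 81*t + 162)) dt by partial fractions, (2*t**4 - 19*t**3 + 73*t**2 - 135*t + 423)/(t**5 - 2*t**4 - 81*t + 162) = -2/(t**2 + 9) + 4/(t + 3) - 5/(t - 2) + 3/(t - 3): now 3*log(t) - 5*log(t + 4) + atan(t/2)/2 + ∫(-2*t**4) dt + ∫(3/(t - 3)) dt + ∫(-5/(t - 2)) dt + ∫(4/(t + 3)) dt + ∫(-2/(t**2 + 9)) dt.
Step 7. Evaluate the standard form [assuming t > 2]: now 3*log(t) - 5*log(t - 2) - 5*log(t + 4) + atan(t/2)/2 + ∫(-2*t**4) dt + ∫(3/(t - 3)) dt + ∫(4/(t + 3)) dt + ∫(-2/(t**2 + 9)) dt.
Step 8. Evaluate the standard form [assuming t > -3]: now 3*log(t) - 5*log(t - 2) + 4*log(t + 3) - 5*log(t + 4) + atan(t/2)/2 + ∫(-2*t**4) dt + ∫(3/(t - 3)) dt + ∫(-2/(t**2 + 9)) dt.
Step 9. Evaluate the standard form [assuming t > 3]: now 3*log(t) + 3*log(t - 3) - 5*log(t - 2) + 4*log(t + 3) - 5*log(t + 4) + atan(t/2)/2 + ∫(-2*t**4) dt + ∫(-2/(t**2 + 9)) dt.
Step 10. Evaluate the standard form: now 3*log(t) + 3*log(t - 3) - 5*log(t - 2) + 4*log(t + 3) - 5*log(t + 4) - 2*atan(t/3)/3 + atan(t/2)/2 + ∫(-2*t**4) dt.
Step 11. Evaluate the standard form: now -2*t**5/5 + 3*log(t) + 3*log(t - 3) - 5*log(t - 2) + 4*log(t + 3) - 5*log(t + 4) - 2*atan(t/3)/3 + atan(t/2)/2.
Answer: -2*t**5/5 + 3*log(t) + 3*log(t - 3) - 5*log(t - 2) + 4*log(t + 3) - 5*log(t + 4) - 2*atan(t/3)/3 + atan(t/2)/2.


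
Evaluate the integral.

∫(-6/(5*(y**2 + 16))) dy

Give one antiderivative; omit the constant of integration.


Answer: -3*atan(y/4)/10.


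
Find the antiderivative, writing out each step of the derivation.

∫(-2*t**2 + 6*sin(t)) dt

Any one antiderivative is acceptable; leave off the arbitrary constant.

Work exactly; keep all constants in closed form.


Step 1. Rewrite: now ∫(-2*t**2) dt + ∫(6*sin(t)) dt.
Step 2. Evaluate the standard form: now -6*cos(t) + ∫(-2*t**2) dt.
Step 3. Evaluate the standard form: now -2*t**3/3 - 6*cos(t).
Answer: -2*t**3/3 - 6*cos(t).


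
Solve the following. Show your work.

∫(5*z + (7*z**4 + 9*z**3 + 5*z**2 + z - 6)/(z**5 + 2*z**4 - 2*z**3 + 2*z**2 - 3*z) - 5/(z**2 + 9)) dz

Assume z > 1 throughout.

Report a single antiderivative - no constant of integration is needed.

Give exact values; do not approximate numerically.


Step 1. Rewrite: now ∫(5*z) dz + ∫((7*z**4 + 9*z**3 + 5*z**2 + z - 6)/(z**5 + 2*z**4 - 2*z**3 + 2*z**2 - 3*z)) dz + ∫(-5/(z**2 + 9)) dz.
Step 2. Evaluate the standard form: now 5*z**2/2 + ∫((7*z**4 + 9*z**3 + 5*z**2 + z - 6)/(z**5 + 2*z**4 - 2*z**3 + 2*z**2 - 3*z)) dz + ∫(-5/(z**2 + 9)) dz.
Step 3. Decompose ∫((7*z**4 + 9*z**3 + 5*z**2 + z - 6)/(z**5 + 2*z**4 - 2*z**3 + 2*z**2 - 3*z)) dz by partial fractions, (7*z**4 + 9*z**3 + 5*z**2 + z - 6)/(z**5 + 2*z**4 - 2*z**3 + 2*z**2 - 3*z) = 2/(z**2 + 1) + 3/(z + 3) + 2/(z - 1) + 2/z: now 5*z**2/2 + ∫(2/z) dz + ∫(2/(z - 1)) dz + ∫(3/(z + 3)) dz + ∫(2/(z**2 + 1)) dz + ∫(-5/(z**2 + 9)) dz.
Step 4. Evaluate the standard form [assuming z > 0]: now 5*z**2/2 + 2*log(z) + ∫(2/(z - 1)) dz + ∫(3/(z + 3)) dz + ∫(2/(z**2 + 1)) dz + ∫(-5/(z**2 + 9)) dz.
Step 5. Evaluate the standard form [assuming z > 1]: now 5*z**2/2 + 2*log(z) + 2*log(z - 1) + ∫(3/(z + 3)) dz + ∫(2/(z**2 + 1)) dz + ∫(-5/(z**2 + 9)) dz.
Step 6. Evaluate the standard form [assuming z > -3]: now 5*z**2/2 + 2*log(z) + 2*log(z - 1) + 3*log(z + 3) + ∫(2/(z**2 + 1)) dz + ∫(-5/(z**2 + 9)) dz.
Step 7. Evaluate the standard form: now 5*z**2/2 + 2*log(z) + 2*log(z - 1) + 3*log(z + 3) + 2*atan(z) + ∫(-5/(z**2 + 9)) dz.
Step 8. Evaluate the standard form: now 5*z**2/2 + 2*log(z) + 2*log(z - 1) + 3*log(z + 3) - 5*atan(z/3)/3 + 2*atan(z).
Answer: 5*z**2/2 + 2*log(z) + 2*log(z - 1) + 3*log(z + 3) - 5*atan(z/3)/3 + 2*atan(z).


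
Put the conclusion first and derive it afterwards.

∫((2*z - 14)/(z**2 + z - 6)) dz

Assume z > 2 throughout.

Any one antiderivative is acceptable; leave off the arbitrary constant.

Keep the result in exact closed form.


The answer is -2*log(z - 2) + 4*log(z + 3).
Step 1. Decompose ∫((2*z - 14)/(z**2 + z - 6)) dz by partial fractions, (2*z - 14)/(z**2 + z - 6) = 4/(z + 3) - 2/(z - 2): now ∫(-2/(z - 2)) dz + ∫(4/(z + 3)) dz.
Step 2. Evaluate the standard form [assuming z > -3]: now 4*log(z + 3) + ∫(-2/(z - 2)) dz.
Step 3. Evaluate the standard form [assuming z > 2]: now -2*log(z - 2) + 4*log(z + 3).
Answer: -2*log(z - 2) + 4*log(z + 3).


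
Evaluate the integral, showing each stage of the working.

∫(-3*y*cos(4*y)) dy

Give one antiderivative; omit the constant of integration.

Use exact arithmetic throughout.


Step 1. Integrate ∫(-3*y*cos(4*y)) dy by parts with u = y, dv = (-3*cos(4*y)) dy, so v = -3*sin(4*y)/4: now -3*y*sin(4*y)/4 + ∫(3*sin(4*y)/4) dy.
Step 2. Evaluate the standard form: now -3*y*sin(4*y)/4 - 3*cos(4*y)/16.
Answer: -3*y*sin(4*y)/4 - 3*cos(4*y)/16.


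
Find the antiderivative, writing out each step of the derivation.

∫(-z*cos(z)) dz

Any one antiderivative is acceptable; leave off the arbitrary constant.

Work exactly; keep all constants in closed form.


Step 1. Integrate ∫(-z*cos(z)) dz by parts with u = z, dv = (-cos(z)) dz, so v = -sin(z): now -z*sin(z) + ∫(sin(z)) dz.
Step 2. Evaluate the standard form: now -z*sin(z) - cos(z).
Answer: -z*sin(z) - cos(z).


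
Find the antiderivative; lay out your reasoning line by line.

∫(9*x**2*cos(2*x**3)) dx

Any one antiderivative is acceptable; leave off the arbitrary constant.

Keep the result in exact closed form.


Step 1. Substitute u = x**3, turning ∫(9*x**2*cos(2*x**3)) dx into ∫(3*cos(2*u)) du: now ∫(3*cos(2*u)) du.
Step 2. Evaluate the standard form: now 3*sin(2*u)/2.
Step 3. Substitute back u = x**3: now 3*sin(2*x**3)/2.
Answer: 3*sin(2*x**3)/2.


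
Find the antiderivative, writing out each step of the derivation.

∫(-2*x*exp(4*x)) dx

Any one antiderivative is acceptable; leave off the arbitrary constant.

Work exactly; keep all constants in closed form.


Step 1. Integrate ∫(-2*x*exp(4*x)) dx by parts with u = x, dv = (-2*exp(4*x)) dx, so v = -exp(4*x)/2: now -x*exp(4*x)/2 + ∫(exp(4*x)/2) dx.
Step 2. Evaluate the standard form: now -x*exp(4*x)/2 + exp(4*x)/8.
Answer: -x*exp(4*x)/2 + exp(4*x)/8.


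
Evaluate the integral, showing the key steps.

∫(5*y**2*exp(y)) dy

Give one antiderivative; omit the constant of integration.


Step 1. Integrate ∫(5*y**2*exp(y)) dy by parts with u = y**2, dv = (5*exp(y)) dy, so v = 5*exp(y): now 5*y**2*exp(y) + ∫(-10*y*exp(y)) dy.
Step 2. Integrate ∫(-10*y*exp(y)) dy by parts with u = y, dv = (-10*exp(y)) dy, so v = -10*exp(y): now 5*y**2*exp(y) - 10*y*exp(y) + ∫(10*exp(y)) dy.
Step 3. Evaluate the standard form: now 5*y**2*exp(y) - 10*y*exp(y) + 10*exp(y).
Answer: 5*y**2*exp(y) - 10*y*exp(y) + 10*exp(y).


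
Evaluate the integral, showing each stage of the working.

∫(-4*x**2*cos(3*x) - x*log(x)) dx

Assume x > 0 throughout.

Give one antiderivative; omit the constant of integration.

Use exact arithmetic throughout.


Step 1. Rewrite: now ∫(-x*log(x)) dx + ∫(-4*x**2*cos(3*x)) dx.
Step 2. Integrate ∫(-x*log(x)) dx by parts with u = log(x), dv = (-x) dx, so v = -x**2/2 [assuming x > 0]: now -x**2*log(x)/2 + ∫(x/2) dx + ∫(-4*x**2*cos(3*x)) dx.
Step 3. Evaluate the standard form: now -x**2*log(x)/2 + x**2/4 + ∫(-4*x**2*cos(3*x)) dx.
Step 4. Integrate ∫(-4*x**2*cos(3*x)) dx by parts with u = x**2, dv = (-4*cos(3*x)) dx, so v = -4*sin(3*x)/3: now -x**2*log(x)/2 - 4*x**2*sin(3*x)/3 + x**2/4 + ∫(8*x*sin(3*x)/3) dx.
Step 5. Integrate ∫(8*x*sin(3*x)/3) dx by parts with u = x, dv = (8*sin(3*x)/3) dx, so v = -8*cos(3*x)/9: now -x**2*log(x)/2 - 4*x**2*sin(3*x)/3 + x**2/4 - 8*x*cos(3*x)/9 + ∫(8*cos(3*x)/9) dx.
Step 6. Evaluate the standard form: now -x**2*log(x)/2 - 4*x**2*sin(3*x)/3 + x**2/4 - 8*x*cos(3*x)/9 + 8*sin(3*x)/27.
Answer: -x**2*log(x)/2 - 4*x**2*sin(3*x)/3 + x**2/4 - 8*x*cos(3*x)/9 + 8*sin(3*x)/27.


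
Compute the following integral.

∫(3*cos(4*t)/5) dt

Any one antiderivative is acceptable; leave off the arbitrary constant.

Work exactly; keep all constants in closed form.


Answer: 3*sin(4*t)/20.


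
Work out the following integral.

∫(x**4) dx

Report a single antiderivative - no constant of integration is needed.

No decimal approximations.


Answer: x**5/5.


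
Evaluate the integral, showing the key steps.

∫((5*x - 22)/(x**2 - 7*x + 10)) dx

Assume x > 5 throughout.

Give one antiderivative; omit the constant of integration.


Step 1. Decompose ∫((5*x - 22)/(x**2 - 7*x + 10)) dx by partial fractions, (5*x - 22)/(x**2 - 7*x + 10) = 4/(x - 2) + 1/(x - 5): now ∫(1/(x - 5)) dx + ∫(4/(x - 2)) dx.
Step 2. Evaluate the standard form [assuming x > 5]: now log(x - 5) + ∫(4/(x - 2)) dx.
Step 3. Evaluate the standard form [assuming x > 2]: now log(x - 5) + 4*log(x - 2).
Answer: log(x - 5) + 4*log(x - 2).


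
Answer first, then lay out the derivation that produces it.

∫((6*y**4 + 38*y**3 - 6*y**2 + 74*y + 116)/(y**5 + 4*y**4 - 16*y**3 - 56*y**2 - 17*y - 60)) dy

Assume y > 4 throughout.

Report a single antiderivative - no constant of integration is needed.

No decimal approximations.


The answer is 4*log(y - 4) + 5*log(y + 3) - 3*log(y + 5) - 2*atan(y).
Step 1. Decompose ∫((6*y**4 + 38*y**3 - 6*y**2 + 74*y + 116)/(y**5 + 4*y**4 - 16*y**3 - 56*y**2 - 17*y - 60)) dy by partial fractions, (6*y**4 + 38*y**3 - 6*y**2 + 74*y + 116)/(y**5 + 4*y**4 - 16*y**3 - 56*y**2 - 17*y - 60) = -2/(y**2 + 1) - 3/(y + 5) + 5/(y + 3) + 4/(y - 4): now ∫(4/(y - 4)) dy + ∫(5/(y + 3)) dy + ∫(-3/(y + 5)) dy + ∫(-2/(y**2 + 1)) dy.
Step 2. Evaluate the standard form [assuming y > 4]: now 4*log(y - 4) + ∫(5/(y + 3)) dy + ∫(-3/(y + 5)) dy + ∫(-2/(y**2 + 1)) dy.
Step 3. Evaluate the standard form [assuming y > -3]: now 4*log(y - 4) + 5*log(y + 3) + ∫(-3/(y + 5)) dy + ∫(-2/(y**2 + 1)) dy.
Step 4. Evaluate the standard form [assuming y > -5]: now 4*log(y - 4) + 5*log(y + 3) - 3*log(y + 5) + ∫(-2/(y**2 + 1)) dy.
Step 5. Evaluate the standard form: now 4*log(y - 4) + 5*log(y + 3) - 3*log(y + 5) - 2*atan(y).
Answer: 4*log(y - 4) + 5*log(y + 3) - 3*log(y + 5) - 2*atan(y).


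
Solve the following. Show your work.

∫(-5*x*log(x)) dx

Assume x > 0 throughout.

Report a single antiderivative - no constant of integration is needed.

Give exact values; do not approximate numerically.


Step 1. Integrate ∫(-5*x*log(x)) dx by parts with u = log(x), dv = (-5*x) dx, so v = -5*x**2/2 [assuming x > 0]: now -5*x**2*log(x)/2 + ∫(5*x/2) dx.
Step 2. Evaluate the standard form: now -5*x**2*log(x)/2 + 5*x**2/4.
Answer: -5*x**2*log(x)/2 + 5*x**2/4.


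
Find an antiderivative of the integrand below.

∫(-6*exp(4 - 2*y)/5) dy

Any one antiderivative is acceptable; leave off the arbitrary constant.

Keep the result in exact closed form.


Answer: 3*exp(4 - 2*y)/5.


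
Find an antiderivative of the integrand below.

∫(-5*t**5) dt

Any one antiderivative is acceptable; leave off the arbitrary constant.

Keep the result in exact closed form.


Answer: -5*t**6/6.


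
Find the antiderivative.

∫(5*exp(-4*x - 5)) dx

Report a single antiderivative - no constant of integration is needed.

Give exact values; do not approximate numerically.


Answer: -5*exp(-4*x - 5)/4.


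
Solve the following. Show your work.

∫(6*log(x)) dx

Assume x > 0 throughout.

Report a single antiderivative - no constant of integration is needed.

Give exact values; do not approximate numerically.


Step 1. Integrate ∫(6*log(x)) dx by parts with u = log(x), dv = (6) dx, so v = 6*x [assuming x > 0]: now 6*x*log(x) + ∫(-6) dx.
Step 2. Evaluate the standard form: now 6*x*log(x) - 6*x.
Answer: 6*x*log(x) - 6*x.


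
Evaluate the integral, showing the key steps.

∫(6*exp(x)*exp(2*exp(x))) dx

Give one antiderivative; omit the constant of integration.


Step 1. Substitute u = exp(x), turning ∫(6*exp(x)*exp(2*exp(x))) dx into ∫(6*exp(2*u)) du: now ∫(6*exp(2*u)) du.
Step 2. Evaluate the standard form: now 3*exp(2*u).
Step 3. Substitute back u = exp(x): now 3*exp(2*exp(x)).
Answer: 3*exp(2*exp(x)).


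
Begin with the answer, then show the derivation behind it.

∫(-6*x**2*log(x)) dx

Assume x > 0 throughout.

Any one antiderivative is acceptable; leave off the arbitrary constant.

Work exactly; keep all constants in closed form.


The answer is -2*x**3*log(x) + 2*x**3/3.
Step 1. Integrate ∫(-6*x**2*log(x)) dx by parts with u = log(x), dv = (-6*x**2) dx, so v = -2*x**3 [assuming x > 0]: now -2*x**3*log(x) + ∫(2*x**2) dx.
Step 2. Evaluate the standard form: now -2*x**3*log(x) + 2*x**3/3.
Answer: -2*x**3*log(x) + 2*x**3/3.


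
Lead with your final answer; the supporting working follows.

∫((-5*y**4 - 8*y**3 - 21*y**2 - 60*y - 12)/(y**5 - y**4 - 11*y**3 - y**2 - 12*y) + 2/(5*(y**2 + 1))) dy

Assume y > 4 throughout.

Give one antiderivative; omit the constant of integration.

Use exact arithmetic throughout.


The answer is log(y) - 5*log(y - 4) - log(y + 3) + 22*atan(y)/5.
Step 1. Rewrite: now ∫((-5*y**4 - 8*y**3 - 21*y**2 - 60*y - 12)/(y**5 - y**4 - 11*y**3 - y**2 - 12*y)) dy + ∫(2/(5*(y**2 + 1))) dy.
Step 2. Evaluate the standard form: now 2*atan(y)/5 + ∫((-5*y**4 - 8*y**3 - 21*y**2 - 60*y - 12)/(y**5 - y**4 - 11*y**3 - y**2 - 12*y)) dy.
Step 3. Decompose ∫((-5*y**4 - 8*y**3 - 21*y**2 - 60*y - 12)/(y**5 - y**4 - 11*y**3 - y**2 - 12*y)) dy by partial fractions, (-5*y**4 - 8*y**3 - 21*y**2 - 60*y - 12)/(y**5 - y**4 - 11*y**3 - y**2 - 12*y) = 4/(y**2 + 1) - 1/(y + 3) - 5/(y - 4) + 1/y: now 2*atan(y)/5 + ∫(1/y) dy + ∫(-5/(y - 4)) dy + ∫(-1/(y + 3)) dy + ∫(4/(y**2 + 1)) dy.
Step 4. Evaluate the standard form [assuming y > 0]: now log(y) + 2*atan(y)/5 + ∫(-5/(y - 4)) dy + ∫(-1/(y + 3)) dy + ∫(4/(y**2 + 1)) dy.
Step 5. Evaluate the standard form [assuming y > 4]: now log(y) - 5*log(y - 4) + 2*atan(y)/5 + ∫(-1/(y + 3)) dy + ∫(4/(y**2 + 1)) dy.
Step 6. Evaluate the standard form [assuming y > -3]: now log(y) - 5*log(y - 4) - log(y + 3) + 2*atan(y)/5 + ∫(4/(y**2 + 1)) dy.
Step 7. Evaluate the standard form: now log(y) - 5*log(y - 4) - log(y + 3) + 22*atan(y)/5.
Answer: log(y) - 5*log(y - 4) - log(y + 3) + 22*atan(y)/5.


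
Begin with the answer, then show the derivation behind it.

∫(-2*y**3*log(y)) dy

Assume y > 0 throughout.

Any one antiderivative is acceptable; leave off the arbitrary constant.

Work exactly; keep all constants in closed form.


The answer is -y**4*log(y)/2 + y**4/8.
Step 1. Integrate ∫(-2*y**3*log(y)) dy by parts with u = log(y), dv = (-2*y**3) dy, so v = -y**4/2 [assuming y > 0]: now -y**4*log(y)/2 + ∫(y**3/2) dy.
Step 2. Evaluate the standard form: now -y**4*log(y)/2 + y**4/8.
Answer: -y**4*log(y)/2 + y**4/8.


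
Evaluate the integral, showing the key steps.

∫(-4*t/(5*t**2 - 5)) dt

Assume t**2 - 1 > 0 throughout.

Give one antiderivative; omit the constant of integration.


Step 1. Substitute u = t**2 - 1, turning ∫(-4*t/(5*t**2 - 5)) dt into ∫(-2/(5*u)) du: now ∫(-2/(5*u)) du.
Step 2. Evaluate the standard form [assuming u > 0]: now -2*log(u)/5.
Step 3. Substitute back u = t**2 - 1: now -2*log(t**2 - 1)/5.
Answer: -2*log(t**2 - 1)/5.


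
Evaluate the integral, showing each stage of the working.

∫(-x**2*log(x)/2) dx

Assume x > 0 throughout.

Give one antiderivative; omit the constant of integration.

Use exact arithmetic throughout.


Step 1. Integrate ∫(-x**2*log(x)/2) dx by parts with u = log(x), dv = (-x**2/2) dx, so v = -x**3/6 [assuming x > 0]: now -x**3*log(x)/6 + ∫(x**2/6) dx.
Step 2. Evaluate the standard form: now -x**3*log(x)/6 + x**3/18.
Answer: -x**3*log(x)/6 + x**3/18.


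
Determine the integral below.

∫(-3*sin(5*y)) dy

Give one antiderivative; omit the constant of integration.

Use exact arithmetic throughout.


Answer: 3*cos(5*y)/5.


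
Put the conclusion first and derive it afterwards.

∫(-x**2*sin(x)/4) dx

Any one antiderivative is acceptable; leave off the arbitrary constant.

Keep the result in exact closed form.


The answer is x**2*cos(x)/4 - x*sin(x)/2 - cos(x)/2.
Step 1. Integrate ∫(-x**2*sin(x)/4) dx by parts with u = x**2, dv = (-sin(x)/4) dx, so v = cos(x)/4: now x**2*cos(x)/4 + ∫(-x*cos(x)/2) dx.
Step 2. Integrate ∫(-x*cos(x)/2) dx by parts with u = x, dv = (-cos(x)/2) dx, so v = -sin(x)/2: now x**2*cos(x)/4 - x*sin(x)/2 + ∫(sin(x)/2) dx.
Step 3. Evaluate the standard form: now x**2*cos(x)/4 - x*sin(x)/2 - cos(x)/2.
Answer: x**2*cos(x)/4 - x*sin(x)/2 - cos(x)/2.


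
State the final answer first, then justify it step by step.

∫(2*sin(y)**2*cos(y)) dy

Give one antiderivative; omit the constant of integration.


The answer is 2*sin(y)**3/3.
Step 1. Substitute u = sin(y), turning ∫(2*sin(y)**2*cos(y)) dy into ∫(2*u**2) du: now ∫(2*u**2) du.
Step 2. Evaluate the standard form: now 2*u**3/3.
Step 3. Substitute back u = sin(y): now 2*sin(y)**3/3.
Answer: 2*sin(y)**3/3.


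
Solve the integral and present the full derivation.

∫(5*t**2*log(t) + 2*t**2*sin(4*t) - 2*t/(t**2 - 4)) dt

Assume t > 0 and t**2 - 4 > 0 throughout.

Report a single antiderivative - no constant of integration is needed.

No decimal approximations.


Step 1. Rewrite: now ∫(-2*t/(t**2 - 4)) dt + ∫(5*t**2*log(t)) dt + ∫(2*t**2*sin(4*t)) dt.
Step 2. Integrate ∫(5*t**2*log(t)) dt by parts with u = log(t), dv = (5*t**2) dt, so v = 5*t**3/3 [assuming t > 0]: now 5*t**3*log(t)/3 + ∫(-5*t**2/3) dt + ∫(-2*t/(t**2 - 4)) dt + ∫(2*t**2*sin(4*t)) dt.
Step 3. Evaluate the standard form: now 5*t**3*log(t)/3 - 5*t**3/9 + ∫(-2*t/(t**2 - 4)) dt + ∫(2*t**2*sin(4*t)) dt.
Step 4. Substitute u = t**2 - 4, turning ∫(-2*t/(t**2 - 4)) dt into ∫(-1/u) du: now 5*t**3*log(t)/3 - 5*t**3/9 + ∫(-1/u) du + ∫(2*t**2*sin(4*t)) dt.
Step 5. Evaluate the standard form [assuming u > 0]: now 5*t**3*log(t)/3 - 5*t**3/9 - log(u) + ∫(2*t**2*sin(4*t)) dt.
Step 6. Substitute back u = t**2 - 4: now 5*t**3*log(t)/3 - 5*t**3/9 - log(t**2 - 4) + ∫(2*t**2*sin(4*t)) dt.
Step 7. Integrate ∫(2*t**2*sin(4*t)) dt by parts with u = t**2, dv = (2*sin(4*t)) dt, so v = -cos(4*t)/2: now 5*t**3*log(t)/3 - 5*t**3/9 - t**2*cos(4*t)/2 - log(t**2 - 4) + ∫(t*cos(4*t)) dt.
Step 8. Integrate ∫(t*cos(4*t)) dt by parts with u = t, dv = (cos(4*t)) dt, so v = sin(4*t)/4: now 5*t**3*log(t)/3 - 5*t**3/9 - t**2*cos(4*t)/2 + t*sin(4*t)/4 - log(t**2 - 4) + ∫(-sin(4*t)/4) dt.
Step 9. Evaluate the standard form: now 5*t**3*log(t)/3 - 5*t**3/9 - t**2*cos(4*t)/2 + t*sin(4*t)/4 - log(t**2 - 4) + cos(4*t)/16.
Answer: 5*t**3*log(t)/3 - 5*t**3/9 - t**2*cos(4*t)/2 + t*sin(4*t)/4 - log(t**2 - 4) + cos(4*t)/16.


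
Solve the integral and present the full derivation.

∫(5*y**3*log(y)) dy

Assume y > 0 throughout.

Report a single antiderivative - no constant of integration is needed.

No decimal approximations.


Step 1. Integrate ∫(5*y**3*log(y)) dy by parts with u = log(y), dv = (5*y**3) dy, so v = 5*y**4/4 [assuming y > 0]: now 5*y**4*log(y)/4 + ∫(-5*y**3/4) dy.
Step 2. Evaluate the standard form: now 5*y**4*log(y)/4 - 5*y**4/16.
Answer: 5*y**4*log(y)/4 - 5*y**4/16.


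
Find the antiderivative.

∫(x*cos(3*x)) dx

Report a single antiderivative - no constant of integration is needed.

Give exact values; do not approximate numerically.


Answer: x*sin(3*x)/3 + cos(3*x)/9.


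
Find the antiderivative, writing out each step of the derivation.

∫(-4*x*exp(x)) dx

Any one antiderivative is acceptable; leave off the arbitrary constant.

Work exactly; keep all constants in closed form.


Step 1. Integrate ∫(-4*x*exp(x)) dx by parts with u = x, dv = (-4*exp(x)) dx, so v = -4*exp(x): now -4*x*exp(x) + ∫(4*exp(x)) dx.
Step 2. Evaluate the standard form: now -4*x*exp(x) + 4*exp(x).
Answer: -4*x*exp(x) + 4*exp(x).


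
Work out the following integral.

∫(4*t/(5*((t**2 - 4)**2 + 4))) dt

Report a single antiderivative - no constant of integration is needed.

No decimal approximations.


Answer: atan(t**2/2 - 2)/5.


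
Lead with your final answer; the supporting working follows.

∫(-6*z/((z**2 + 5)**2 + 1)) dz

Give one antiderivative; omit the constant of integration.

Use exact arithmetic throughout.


The answer is -3*atan(z**2 + 5).
Step 1. Substitute u = z**2 + 5, turning ∫(-6*z/((z**2 + 5)**2 + 1)) dz into ∫(-3/(u**2 + 1)) du: now ∫(-3/(u**2 + 1)) du.
Step 2. Evaluate the standard form: now -3*atan(u).
Step 3. Substitute back u = z**2 + 5: now -3*atan(z**2 + 5).
Answer: -3*atan(z**2 + 5).


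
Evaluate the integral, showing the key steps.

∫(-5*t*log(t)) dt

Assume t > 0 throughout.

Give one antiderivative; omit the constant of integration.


Step 1. Integrate ∫(-5*t*log(t)) dt by parts with u = log(t), dv = (-5*t) dt, so v = -5*t**2/2 [assuming t > 0]: now -5*t**2*log(t)/2 + ∫(5*t/2) dt.
Step 2. Evaluate the standard form: now -5*t**2*log(t)/2 + 5*t**2/4.
Answer: -5*t**2*log(t)/2 + 5*t**2/4.


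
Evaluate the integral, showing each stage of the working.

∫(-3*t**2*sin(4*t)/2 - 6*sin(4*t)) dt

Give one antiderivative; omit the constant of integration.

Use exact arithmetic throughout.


Step 1. Rewrite: now ∫(-3*t**2*sin(4*t)/2) dt + ∫(-6*sin(4*t)) dt.
Step 2. Evaluate the standard form: now 3*cos(4*t)/2 + ∫(-3*t**2*sin(4*t)/2) dt.
Step 3. Integrate ∫(-3*t**2*sin(4*t)/2) dt by parts with u = t**2, dv = (-3*sin(4*t)/2) dt, so v = 3*cos(4*t)/8: now 3*t**2*cos(4*t)/8 + 3*cos(4*t)/2 + ∫(-3*t*cos(4*t)/4) dt.
Step 4. Integrate ∫(-3*t*cos(4*t)/4) dt by parts with u = t, dv = (-3*cos(4*t)/4) dt, so v = -3*sin(4*t)/16: now 3*t**2*cos(4*t)/8 - 3*t*sin(4*t)/16 + 3*cos(4*t)/2 + ∫(3*sin(4*t)/16) dt.
Step 5. Evaluate the standard form: now 3*t**2*cos(4*t)/8 - 3*t*sin(4*t)/16 + 93*cos(4*t)/64.
Answer: 3*t**2*cos(4*t)/8 - 3*t*sin(4*t)/16 + 93*cos(4*t)/64.


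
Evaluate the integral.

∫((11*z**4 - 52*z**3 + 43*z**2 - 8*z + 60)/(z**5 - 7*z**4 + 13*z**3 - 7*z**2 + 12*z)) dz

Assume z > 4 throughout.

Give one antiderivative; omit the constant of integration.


Answer: 5*log(z) + 3*log(z - 4) + 3*log(z - 3) + 4*atan(z).


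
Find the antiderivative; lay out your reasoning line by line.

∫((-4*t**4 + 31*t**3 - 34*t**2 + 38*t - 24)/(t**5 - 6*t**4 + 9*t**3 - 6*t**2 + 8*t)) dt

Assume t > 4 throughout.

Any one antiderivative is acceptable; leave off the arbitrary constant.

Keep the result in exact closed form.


Step 1. Decompose ∫((-4*t**4 + 31*t**3 - 34*t**2 + 38*t - 24)/(t**5 - 6*t**4 + 9*t**3 - 6*t**2 + 8*t)) dt by partial fractions, (-4*t**4 + 31*t**3 - 34*t**2 + 38*t - 24)/(t**5 - 6*t**4 + 9*t**3 - 6*t**2 + 8*t) = 1/(t**2 + 1) - 5/(t - 2) + 4/(t - 4) - 3/t: now ∫(-3/t) dt + ∫(4/(t - 4)) dt + ∫(-5/(t - 2)) dt + ∫(1/(t**2 + 1)) dt.
Step 2. Evaluate the standard form [assuming t > 2]: now -5*log(t - 2) + ∫(-3/t) dt + ∫(4/(t - 4)) dt + ∫(1/(t**2 + 1)) dt.
Step 3. Evaluate the standard form [assuming t > 0]: now -3*log(t) - 5*log(t - 2) + ∫(4/(t - 4)) dt + ∫(1/(t**2 + 1)) dt.
Step 4. Evaluate the standard form [assuming t > 4]: now -3*log(t) + 4*log(t - 4) - 5*log(t - 2) + ∫(1/(t**2 + 1)) dt.
Step 5. Evaluate the standard form: now -3*log(t) + 4*log(t - 4) - 5*log(t - 2) + atan(t).
Answer: -3*log(t) + 4*log(t - 4) - 5*log(t - 2) + atan(t).
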